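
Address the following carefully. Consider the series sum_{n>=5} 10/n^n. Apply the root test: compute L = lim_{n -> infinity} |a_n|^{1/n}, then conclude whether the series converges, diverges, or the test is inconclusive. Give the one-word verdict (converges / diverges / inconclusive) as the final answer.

Let a_n denote the general term. Form |a_n|^(1/n) and simplify:
|a_n|^(1/n) = 10^(1/n)/n
Take the limit as n -> infinity: L = 0.
Since L = 0 < 1, the root test implies convergence.

converges


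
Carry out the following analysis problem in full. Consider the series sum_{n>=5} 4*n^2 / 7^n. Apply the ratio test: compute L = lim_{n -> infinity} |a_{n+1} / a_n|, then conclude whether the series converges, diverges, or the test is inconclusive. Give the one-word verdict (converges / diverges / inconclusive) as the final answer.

Let a_n denote the general term. Form the ratio a_{n+1}/a_n and simplify:
a_{n+1}/a_n = (n + 1)^2/(7*n^2)
Take the limit as n -> infinity: L = 1/7.
Since L = 1/7 < 1, the ratio test implies the series converges.

converges


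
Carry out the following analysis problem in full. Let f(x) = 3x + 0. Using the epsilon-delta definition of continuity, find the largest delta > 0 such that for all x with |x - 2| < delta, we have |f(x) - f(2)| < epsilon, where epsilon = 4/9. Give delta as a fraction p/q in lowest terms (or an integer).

We compute f(2) = 3*(2) + 0 = 6.
|f(x) - f(2)| = |3x + 0 - (6)| = |3(x - 2)| = 3|x - 2|.
We need 3|x - 2| < 4/9, i.e. |x - 2| < 4/9 / 3 = 4/27.
So any delta <= 4/27 works. Conversely, if delta > 4/27, then x = 2 + 4/27 satisfies |x - 2| = 4/27 < delta but |f(x) - f(2)| = 3 * 4/27 = 4/9, which is not < 4/9; so no larger delta works.
Hence the largest such delta is 4/27.

4/27


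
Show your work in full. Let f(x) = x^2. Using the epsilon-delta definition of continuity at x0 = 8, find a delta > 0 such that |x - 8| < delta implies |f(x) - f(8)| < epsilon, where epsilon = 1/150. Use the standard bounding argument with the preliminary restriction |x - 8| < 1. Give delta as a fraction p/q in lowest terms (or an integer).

Factor: |x^2 - (8)^2| = |x - 8| * |x + 8|.
Impose |x - 8| < 1 first. Then |x + 8| = |(x - 8) + 2*(8)| <= |x - 8| + 2*|8| < 1 + 16 = 17.
So |x^2 - (8)^2| < delta * 17.
We need delta * 17 <= 1/150, i.e. delta <= 1/150/17 = 1/2550.
Since 1/2550 < 1, this is tighter than 1; take delta = 1/2550.
So delta = 1/2550 works.

1/2550


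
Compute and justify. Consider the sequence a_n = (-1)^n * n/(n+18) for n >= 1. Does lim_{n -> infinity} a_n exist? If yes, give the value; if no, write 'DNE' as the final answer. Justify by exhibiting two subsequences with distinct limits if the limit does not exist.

Examine the behaviour of a_n along subsequences.
a_{2k} = 2k/(2k+18) -> 1. a_{2k+1} = -(2k+1)/(2k+19) -> -1.
Since these two subsequential limits are 1 and -1, distinct, the full sequence cannot converge (a convergent sequence has all subsequences tending to the same limit). So lim a_n does not exist.

DNE


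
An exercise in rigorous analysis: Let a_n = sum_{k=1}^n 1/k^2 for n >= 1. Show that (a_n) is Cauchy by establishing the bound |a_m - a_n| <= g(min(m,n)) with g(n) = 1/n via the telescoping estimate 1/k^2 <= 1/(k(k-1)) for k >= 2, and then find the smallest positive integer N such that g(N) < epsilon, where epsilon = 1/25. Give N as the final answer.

For m > n >= 1: |a_m - a_n| = sum_{k=n+1}^m 1/k^2.
Use 1/k^2 <= 1/(k(k-1)) = 1/(k-1) - 1/k for k >= 2:
sum_{k=n+1}^m 1/k^2 <= sum_{k=n+1}^m (1/(k-1) - 1/k) = 1/n - 1/m <= 1/n.
By symmetry the same bound holds with n,m swapped, so |a_m - a_n| <= 1/min(m,n) = g(min(m,n)). Since g(n) -> 0, (a_n) is Cauchy.
Now solve g(N) < 1/25: 1/N < 1/25 <=> N > 1/(1/25) = 25.
The smallest integer strictly greater than 25 is N = 26.
Check: g(26) = 1/26 < 1/25; g(25) = 1/25 >= 1/25. So N = 26.

26


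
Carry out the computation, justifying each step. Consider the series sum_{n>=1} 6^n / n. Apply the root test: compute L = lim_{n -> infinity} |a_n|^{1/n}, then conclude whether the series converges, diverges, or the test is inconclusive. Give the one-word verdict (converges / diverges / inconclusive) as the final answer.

Let a_n denote the general term. Form |a_n|^(1/n) and simplify:
|a_n|^(1/n) = 6/n^(1/n)
Take the limit as n -> infinity: L = 6.
Since L = 6 > 1, the root test implies divergence.

diverges


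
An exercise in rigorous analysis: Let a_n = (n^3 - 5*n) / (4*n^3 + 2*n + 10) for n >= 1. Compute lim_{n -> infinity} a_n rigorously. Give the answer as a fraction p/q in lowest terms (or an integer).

Divide numerator and denominator by n^3, the highest power:
numerator / n^3 = 1 - 5/n^2
denominator / n^3 = 4 + 2/n^2 + 10/n^3
As n -> infinity, all terms of the form c/n^k (k >= 1) tend to 0.
So numerator / n^3 -> 1 and denominator / n^3 -> 4.
Therefore lim a_n = 1/4.

1/4


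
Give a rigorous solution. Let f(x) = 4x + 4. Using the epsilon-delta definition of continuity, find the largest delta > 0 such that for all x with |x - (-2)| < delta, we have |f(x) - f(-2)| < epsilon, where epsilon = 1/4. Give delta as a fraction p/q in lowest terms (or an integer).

We compute f(-2) = 4*(-2) + 4 = -4.
|f(x) - f(-2)| = |4x + 4 - (-4)| = |4(x - (-2))| = 4|x - (-2)|.
We need 4|x - (-2)| < 1/4, i.e. |x - (-2)| < 1/4 / 4 = 1/16.
So any delta <= 1/16 works. Conversely, if delta > 1/16, then x = -2 + 1/16 satisfies |x - (-2)| = 1/16 < delta but |f(x) - f(-2)| = 4 * 1/16 = 1/4, which is not < 1/4; so no larger delta works.
Hence the largest such delta is 1/16.

1/16


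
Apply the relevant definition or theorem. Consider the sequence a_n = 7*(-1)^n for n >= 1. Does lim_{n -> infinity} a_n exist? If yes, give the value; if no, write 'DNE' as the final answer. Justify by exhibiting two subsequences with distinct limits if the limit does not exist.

Examine the behaviour of a_n along subsequences.
Even-n subsequence a_{2k} = 7 -> 7. Odd-n subsequence a_{2k+1} = -7 -> -7.
Since these two subsequential limits are 7 and -7, distinct, the full sequence cannot converge (a convergent sequence has all subsequences tending to the same limit). So lim a_n does not exist.

DNE


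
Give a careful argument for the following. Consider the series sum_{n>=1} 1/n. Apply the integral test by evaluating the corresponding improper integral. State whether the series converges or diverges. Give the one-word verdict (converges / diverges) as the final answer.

Let f(x) = 1/x. Then f is positive, continuous, and decreasing on [1, infinity), so the integral test applies.
Compute the improper integral int_{1}^infinity f(x) dx:
  antiderivative F(x) = log(x).
  As x -> infinity, log(x) -> infinity.
  So int = infinity - log(1) = infinity. By the integral test, the series diverges.

diverges


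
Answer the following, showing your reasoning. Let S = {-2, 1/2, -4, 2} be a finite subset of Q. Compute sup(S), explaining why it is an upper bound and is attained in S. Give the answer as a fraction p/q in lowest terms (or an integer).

S is finite, so sup(S) = max(S).
Sorted decreasing:
2, 1/2, -2, -4
The extremum is 2.
For every x in S, x <= 2. And 2 is in S, so it is attained.
Therefore sup(S) = 2.

2


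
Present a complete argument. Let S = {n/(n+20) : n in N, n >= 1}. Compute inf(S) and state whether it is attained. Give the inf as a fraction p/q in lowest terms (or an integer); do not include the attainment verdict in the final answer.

Analysis:
- Values: 1/21, 1/11, 3/23, 1/6, ... strictly increasing.
- Minimum is 1/21 (n=1); inf = 1/21 (attained).
- n/(n+20) = 1 - 20/(n+20) -> 1 from below as n -> infinity, and never equals 1.
- So sup = 1 (not attained).
Conclusion: inf(S) = 1/21, attained in S.

1/21


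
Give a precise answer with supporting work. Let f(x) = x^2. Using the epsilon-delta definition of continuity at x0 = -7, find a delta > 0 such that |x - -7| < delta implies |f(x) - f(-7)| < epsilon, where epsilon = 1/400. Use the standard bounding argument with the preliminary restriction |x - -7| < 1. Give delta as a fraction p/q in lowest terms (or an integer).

Factor: |x^2 - (-7)^2| = |x - -7| * |x + -7|.
Impose |x - -7| < 1 first. Then |x + -7| = |(x - -7) + 2*(-7)| <= |x - -7| + 2*|-7| < 1 + 14 = 15.
So |x^2 - (-7)^2| < delta * 15.
We need delta * 15 <= 1/400, i.e. delta <= 1/400/15 = 1/6000.
Since 1/6000 < 1, this is tighter than 1; take delta = 1/6000.
So delta = 1/6000 works.

1/6000


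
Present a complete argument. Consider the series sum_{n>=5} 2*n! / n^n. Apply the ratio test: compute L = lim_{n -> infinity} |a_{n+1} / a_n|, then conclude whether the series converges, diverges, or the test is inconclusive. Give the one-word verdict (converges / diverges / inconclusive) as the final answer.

Let a_n denote the general term. Form the ratio a_{n+1}/a_n and simplify:
a_{n+1}/a_n = (n/(n + 1))^n
Take the limit as n -> infinity: L = exp(-1).
Since L = exp(-1) < 1, the ratio test implies the series converges.

converges


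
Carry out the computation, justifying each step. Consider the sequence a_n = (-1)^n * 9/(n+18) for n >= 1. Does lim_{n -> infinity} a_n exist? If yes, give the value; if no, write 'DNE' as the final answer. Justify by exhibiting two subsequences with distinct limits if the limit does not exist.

Examine the behaviour of a_n along subsequences.
Even-n subsequence a_{2k} = 9/(2k+18) -> 0. Odd-n subsequence a_{2k+1} = -9/(2k+19) -> 0. Both tend to 0, which suggests the limit is 0; verify directly.
|a_n - 0| = 9/(n+18) < 9/n for every n >= 1.
Given epsilon > 0, choose a positive integer N > 9/epsilon. Then for all n >= N, |a_n| < 9/n <= 9/N < epsilon.
So by the definition of the limit, lim a_n exists and equals 0.

0


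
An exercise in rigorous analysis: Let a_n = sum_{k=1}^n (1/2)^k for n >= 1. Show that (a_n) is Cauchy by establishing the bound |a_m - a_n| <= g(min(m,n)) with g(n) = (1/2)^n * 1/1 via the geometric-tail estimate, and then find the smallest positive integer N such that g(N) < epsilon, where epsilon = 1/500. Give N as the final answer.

For m > n >= 1: |a_m - a_n| = sum_{k=n+1}^m (1/2)^k < sum_{k=n+1}^infinity (1/2)^k = (1/2)^(n+1) / (1 - 1/2) = (1/2)^n * (1/2) * (2/1) = (1/2)^n * 1/1.
So g(n) = (1/2)^n / 1. Since g(n) -> 0, (a_n) is Cauchy.
Now solve g(N) < 1/500: (1/2)^N / 1 < 1/500 <=> 2^N > 1 / (1 * 1/500) = 500.
Check powers of 2: 2^8 = 256 <= 500, 2^9 = 512 > 500.
So the smallest such N is 9. Check: g(9) = 1/(1 * 512) = 1/512 < 1/500.

9


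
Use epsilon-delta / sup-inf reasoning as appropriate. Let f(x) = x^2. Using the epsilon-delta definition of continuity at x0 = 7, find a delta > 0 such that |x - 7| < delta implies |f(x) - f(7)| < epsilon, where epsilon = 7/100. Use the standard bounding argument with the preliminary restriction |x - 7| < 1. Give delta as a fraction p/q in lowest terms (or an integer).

Factor: |x^2 - (7)^2| = |x - 7| * |x + 7|.
Impose |x - 7| < 1 first. Then |x + 7| = |(x - 7) + 2*(7)| <= |x - 7| + 2*|7| < 1 + 14 = 15.
So |x^2 - (7)^2| < delta * 15.
We need delta * 15 <= 7/100, i.e. delta <= 7/100/15 = 7/1500.
Since 7/1500 < 1, this is tighter than 1; take delta = 7/1500.
So delta = 7/1500 works.

7/1500


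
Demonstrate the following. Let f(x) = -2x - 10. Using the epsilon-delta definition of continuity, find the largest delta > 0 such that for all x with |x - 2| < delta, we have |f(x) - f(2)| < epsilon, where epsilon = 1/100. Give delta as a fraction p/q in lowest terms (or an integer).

We compute f(2) = -2*(2) - 10 = -14.
|f(x) - f(2)| = |-2x - 10 - (-14)| = |-2(x - 2)| = 2|x - 2|.
We need 2|x - 2| < 1/100, i.e. |x - 2| < 1/100 / 2 = 1/200.
So any delta <= 1/200 works. Conversely, if delta > 1/200, then x = 2 + 1/200 satisfies |x - 2| = 1/200 < delta but |f(x) - f(2)| = 2 * 1/200 = 1/100, which is not < 1/100; so no larger delta works.
Hence the largest such delta is 1/200.

1/200


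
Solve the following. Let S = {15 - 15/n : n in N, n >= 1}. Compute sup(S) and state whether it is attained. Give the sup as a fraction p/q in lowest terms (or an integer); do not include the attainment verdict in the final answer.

Analysis:
- Values: 0, 15/2, 10, 45/4, ... strictly increasing.
- Minimum is 0 (n=1); inf = 0 (attained).
- 15 - 15/n -> 15 from below; sup = 15, not attained.
Conclusion: sup(S) = 15, not attained in S.

15


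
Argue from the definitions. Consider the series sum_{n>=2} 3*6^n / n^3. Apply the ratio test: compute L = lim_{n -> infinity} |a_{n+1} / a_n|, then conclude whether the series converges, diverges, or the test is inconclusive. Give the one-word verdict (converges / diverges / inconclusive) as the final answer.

Let a_n denote the general term. Form the ratio a_{n+1}/a_n and simplify:
a_{n+1}/a_n = 6*n^3/(n + 1)^3
Take the limit as n -> infinity: L = 6.
Since L = 6 > 1 (or L = infinity), the ratio test implies the series diverges.

diverges


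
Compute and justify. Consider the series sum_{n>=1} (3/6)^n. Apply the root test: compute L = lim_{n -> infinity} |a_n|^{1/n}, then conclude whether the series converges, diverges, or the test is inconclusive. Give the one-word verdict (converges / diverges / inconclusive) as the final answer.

Let a_n denote the general term. Form |a_n|^(1/n) and simplify:
|a_n|^(1/n) = 1/2
Take the limit as n -> infinity: L = 1/2.
Since L = 1/2 < 1, the root test implies convergence.

converges


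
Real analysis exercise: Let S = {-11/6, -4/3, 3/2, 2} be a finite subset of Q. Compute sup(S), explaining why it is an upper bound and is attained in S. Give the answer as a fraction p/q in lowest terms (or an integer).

S is finite, so sup(S) = max(S).
Sorted decreasing:
2, 3/2, -4/3, -11/6
The extremum is 2.
For every x in S, x <= 2. And 2 is in S, so it is attained.
Therefore sup(S) = 2.

2


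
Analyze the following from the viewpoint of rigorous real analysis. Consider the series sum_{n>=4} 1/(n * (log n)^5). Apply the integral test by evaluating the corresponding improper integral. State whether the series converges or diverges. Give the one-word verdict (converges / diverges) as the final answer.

Let f(x) = 1/(x*log(x)^5). Then f is positive, continuous, and decreasing on [4, infinity), so the integral test applies.
Compute the improper integral int_{4}^infinity f(x) dx:
  antiderivative F(x) = -1/(4*log(x)^4).
  F(x) -> 0 as x -> infinity.  int = 0 - F(4) = 1/(4*log(4)^4) < infinity. By the integral test, the series converges.

converges


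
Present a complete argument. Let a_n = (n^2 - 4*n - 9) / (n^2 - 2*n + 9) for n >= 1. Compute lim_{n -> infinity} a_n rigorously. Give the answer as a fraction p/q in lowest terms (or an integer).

Divide numerator and denominator by n^2, the highest power:
numerator / n^2 = 1 - 4/n - 9/n^2
denominator / n^2 = 1 - 2/n + 9/n^2
As n -> infinity, all terms of the form c/n^k (k >= 1) tend to 0.
So numerator / n^2 -> 1 and denominator / n^2 -> 1.
Therefore lim a_n = 1.

1


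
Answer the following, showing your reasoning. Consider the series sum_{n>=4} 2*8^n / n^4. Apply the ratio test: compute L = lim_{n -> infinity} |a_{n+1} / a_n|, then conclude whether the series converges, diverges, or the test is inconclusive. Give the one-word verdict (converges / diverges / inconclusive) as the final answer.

Let a_n denote the general term. Form the ratio a_{n+1}/a_n and simplify:
a_{n+1}/a_n = 8*n^4/(n + 1)^4
Take the limit as n -> infinity: L = 8.
Since L = 8 > 1 (or L = infinity), the ratio test implies the series diverges.

diverges


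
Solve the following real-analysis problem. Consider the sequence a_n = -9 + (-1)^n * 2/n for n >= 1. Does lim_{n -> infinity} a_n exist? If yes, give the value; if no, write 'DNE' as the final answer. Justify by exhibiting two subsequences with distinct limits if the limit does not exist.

Examine the behaviour of a_n along subsequences.
Even-n subsequence a_{2k} = -9 + 2/(2k) -> -9. Odd-n subsequence a_{2k+1} = -9 - 2/(2k+1) -> -9. Both tend to -9, which suggests the limit is -9; verify directly.
|a_n - (-9)| = |(-1)^n * 2/n| = 2/n for every n >= 1.
Given epsilon > 0, choose a positive integer N > 2/epsilon. Then for all n >= N, |a_n - (-9)| = 2/n <= 2/N < epsilon.
So by the definition of the limit, lim a_n exists and equals -9.

-9


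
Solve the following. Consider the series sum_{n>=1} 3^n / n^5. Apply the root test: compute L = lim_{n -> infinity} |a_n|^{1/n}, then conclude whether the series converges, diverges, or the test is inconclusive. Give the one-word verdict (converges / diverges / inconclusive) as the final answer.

Let a_n denote the general term. Form |a_n|^(1/n) and simplify:
|a_n|^(1/n) = 3/n^(5/n)
Take the limit as n -> infinity: L = 3.
Since L = 3 > 1, the root test implies divergence.

diverges


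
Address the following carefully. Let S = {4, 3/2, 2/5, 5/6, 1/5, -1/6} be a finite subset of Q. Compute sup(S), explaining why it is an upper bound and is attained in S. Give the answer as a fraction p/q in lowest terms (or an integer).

S is finite, so sup(S) = max(S).
Sorted decreasing:
4, 3/2, 5/6, 2/5, 1/5, -1/6
The extremum is 4.
For every x in S, x <= 4. And 4 is in S, so it is attained.
Therefore sup(S) = 4.

4


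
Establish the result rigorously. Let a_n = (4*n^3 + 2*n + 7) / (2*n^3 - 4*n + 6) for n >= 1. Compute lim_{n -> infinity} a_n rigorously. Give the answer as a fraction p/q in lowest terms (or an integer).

Divide numerator and denominator by n^3, the highest power:
numerator / n^3 = 4 + 2/n^2 + 7/n^3
denominator / n^3 = 2 - 4/n^2 + 6/n^3
As n -> infinity, all terms of the form c/n^k (k >= 1) tend to 0.
So numerator / n^3 -> 4 and denominator / n^3 -> 2.
Therefore lim a_n = 2.

2


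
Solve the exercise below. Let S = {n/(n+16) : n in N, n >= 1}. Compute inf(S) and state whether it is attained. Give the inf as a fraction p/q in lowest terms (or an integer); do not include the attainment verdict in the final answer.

Analysis:
- Values: 1/17, 1/9, 3/19, 1/5, ... strictly increasing.
- Minimum is 1/17 (n=1); inf = 1/17 (attained).
- n/(n+16) = 1 - 16/(n+16) -> 1 from below as n -> infinity, and never equals 1.
- So sup = 1 (not attained).
Conclusion: inf(S) = 1/17, attained in S.

1/17


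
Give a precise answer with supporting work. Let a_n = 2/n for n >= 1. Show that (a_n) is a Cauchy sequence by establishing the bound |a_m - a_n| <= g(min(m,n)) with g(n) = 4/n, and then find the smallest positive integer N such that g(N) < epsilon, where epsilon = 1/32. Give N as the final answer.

For any m, n >= 1, by the triangle inequality:
|a_m - a_n| = |2/m - 2/n| <= 2*1/m + 2*1/n <= 4/min(m,n).
So g(n) = 4/n bounds the Cauchy difference. Since g(n) -> 0, (a_n) is Cauchy.
Now solve g(N) < 1/32: 4/N < 1/32 <=> N > 4 / (1/32) = 128.
The smallest integer strictly greater than 128 is N = 129.
Check: g(129) = 4/129 = 4/129 < 1/32; g(128) = 1/32 >= 1/32. So N = 129.

129


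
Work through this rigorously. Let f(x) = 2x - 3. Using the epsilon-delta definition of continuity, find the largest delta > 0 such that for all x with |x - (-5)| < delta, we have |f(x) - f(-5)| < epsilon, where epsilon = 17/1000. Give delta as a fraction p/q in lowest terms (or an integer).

We compute f(-5) = 2*(-5) - 3 = -13.
|f(x) - f(-5)| = |2x - 3 - (-13)| = |2(x - (-5))| = 2|x - (-5)|.
We need 2|x - (-5)| < 17/1000, i.e. |x - (-5)| < 17/1000 / 2 = 17/2000.
So any delta <= 17/2000 works. Conversely, if delta > 17/2000, then x = -5 + 17/2000 satisfies |x - (-5)| = 17/2000 < delta but |f(x) - f(-5)| = 2 * 17/2000 = 17/1000, which is not < 17/1000; so no larger delta works.
Hence the largest such delta is 17/2000.

17/2000


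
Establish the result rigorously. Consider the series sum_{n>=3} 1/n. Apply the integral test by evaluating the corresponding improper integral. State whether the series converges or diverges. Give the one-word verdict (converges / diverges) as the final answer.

Let f(x) = 1/x. Then f is positive, continuous, and decreasing on [3, infinity), so the integral test applies.
Compute the improper integral int_{3}^infinity f(x) dx:
  antiderivative F(x) = log(x).
  As x -> infinity, log(x) -> infinity.
  So int = infinity - log(3) = infinity. By the integral test, the series diverges.

diverges


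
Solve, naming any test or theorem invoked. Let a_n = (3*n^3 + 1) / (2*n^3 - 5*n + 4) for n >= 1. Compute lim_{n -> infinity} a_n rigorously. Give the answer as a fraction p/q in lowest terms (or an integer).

Divide numerator and denominator by n^3, the highest power:
numerator / n^3 = 3 + n^(-3)
denominator / n^3 = 2 - 5/n^2 + 4/n^3
As n -> infinity, all terms of the form c/n^k (k >= 1) tend to 0.
So numerator / n^3 -> 3 and denominator / n^3 -> 2.
Therefore lim a_n = 3/2.

3/2


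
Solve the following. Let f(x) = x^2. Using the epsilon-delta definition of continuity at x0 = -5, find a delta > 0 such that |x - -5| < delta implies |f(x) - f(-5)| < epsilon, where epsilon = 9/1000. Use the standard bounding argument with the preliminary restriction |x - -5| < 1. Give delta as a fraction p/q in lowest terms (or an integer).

Factor: |x^2 - (-5)^2| = |x - -5| * |x + -5|.
Impose |x - -5| < 1 first. Then |x + -5| = |(x - -5) + 2*(-5)| <= |x - -5| + 2*|-5| < 1 + 10 = 11.
So |x^2 - (-5)^2| < delta * 11.
We need delta * 11 <= 9/1000, i.e. delta <= 9/1000/11 = 9/11000.
Since 9/11000 < 1, this is tighter than 1; take delta = 9/11000.
So delta = 9/11000 works.

9/11000


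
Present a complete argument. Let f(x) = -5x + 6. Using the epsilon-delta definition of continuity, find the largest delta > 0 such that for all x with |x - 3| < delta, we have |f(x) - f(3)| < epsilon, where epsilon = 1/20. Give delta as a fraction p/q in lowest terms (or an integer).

We compute f(3) = -5*(3) + 6 = -9.
|f(x) - f(3)| = |-5x + 6 - (-9)| = |-5(x - 3)| = 5|x - 3|.
We need 5|x - 3| < 1/20, i.e. |x - 3| < 1/20 / 5 = 1/100.
So any delta <= 1/100 works. Conversely, if delta > 1/100, then x = 3 + 1/100 satisfies |x - 3| = 1/100 < delta but |f(x) - f(3)| = 5 * 1/100 = 1/20, which is not < 1/20; so no larger delta works.
Hence the largest such delta is 1/100.

1/100


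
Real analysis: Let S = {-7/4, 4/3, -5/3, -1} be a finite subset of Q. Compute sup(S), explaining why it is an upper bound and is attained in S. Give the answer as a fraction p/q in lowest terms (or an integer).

S is finite, so sup(S) = max(S).
Sorted decreasing:
4/3, -1, -5/3, -7/4
The extremum is 4/3.
For every x in S, x <= 4/3. And 4/3 is in S, so it is attained.
Therefore sup(S) = 4/3.

4/3


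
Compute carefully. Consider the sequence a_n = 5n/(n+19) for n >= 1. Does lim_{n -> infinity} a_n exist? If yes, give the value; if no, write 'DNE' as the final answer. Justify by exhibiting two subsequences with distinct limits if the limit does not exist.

Examine the behaviour of a_n along subsequences.
Even-n subsequence a_{2k} = 5(2k)/(2k+19) -> 5. Odd-n subsequence a_{2k+1} = 5(2k+1)/(2k+20) -> 5. Both tend to 5, which suggests the limit is 5; verify directly.
|a_n - 5| = |5n - 5(n+19)| / (n+19) = 95/(n+19) < 95/n for every n >= 1.
Given epsilon > 0, choose a positive integer N > 95/epsilon. Then for all n >= N, |a_n - 5| < 95/n <= 95/N < epsilon.
So by the definition of the limit, lim a_n exists and equals 5.

5


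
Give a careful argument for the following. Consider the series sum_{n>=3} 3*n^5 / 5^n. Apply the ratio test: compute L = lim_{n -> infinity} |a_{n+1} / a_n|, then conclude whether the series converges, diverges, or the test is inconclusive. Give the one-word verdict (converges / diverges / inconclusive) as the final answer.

Let a_n denote the general term. Form the ratio a_{n+1}/a_n and simplify:
a_{n+1}/a_n = (n + 1)^5/(5*n^5)
Take the limit as n -> infinity: L = 1/5.
Since L = 1/5 < 1, the ratio test implies the series converges.

converges


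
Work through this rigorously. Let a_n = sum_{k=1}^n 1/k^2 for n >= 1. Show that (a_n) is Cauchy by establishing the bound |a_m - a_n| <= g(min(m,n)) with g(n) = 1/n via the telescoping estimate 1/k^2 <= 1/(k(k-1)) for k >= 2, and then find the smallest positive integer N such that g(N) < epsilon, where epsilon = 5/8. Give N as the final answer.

For m > n >= 1: |a_m - a_n| = sum_{k=n+1}^m 1/k^2.
Use 1/k^2 <= 1/(k(k-1)) = 1/(k-1) - 1/k for k >= 2:
sum_{k=n+1}^m 1/k^2 <= sum_{k=n+1}^m (1/(k-1) - 1/k) = 1/n - 1/m <= 1/n.
By symmetry the same bound holds with n,m swapped, so |a_m - a_n| <= 1/min(m,n) = g(min(m,n)). Since g(n) -> 0, (a_n) is Cauchy.
Now solve g(N) < 5/8: 1/N < 5/8 <=> N > 1/(5/8) = 8/5.
The smallest integer strictly greater than 8/5 is N = 2.
Check: g(2) = 1/2 < 5/8; g(1) = 1/1 >= 5/8. So N = 2.

2


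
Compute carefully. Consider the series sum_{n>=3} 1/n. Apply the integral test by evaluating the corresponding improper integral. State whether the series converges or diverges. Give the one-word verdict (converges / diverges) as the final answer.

Let f(x) = 1/x. Then f is positive, continuous, and decreasing on [3, infinity), so the integral test applies.
Compute the improper integral int_{3}^infinity f(x) dx:
  antiderivative F(x) = log(x).
  As x -> infinity, log(x) -> infinity.
  So int = infinity - log(3) = infinity. By the integral test, the series diverges.

diverges


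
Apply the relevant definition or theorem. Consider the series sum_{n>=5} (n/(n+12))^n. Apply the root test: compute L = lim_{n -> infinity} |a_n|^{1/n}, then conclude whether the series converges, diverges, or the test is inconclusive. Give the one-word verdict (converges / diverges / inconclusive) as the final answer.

Let a_n denote the general term. Form |a_n|^(1/n) and simplify:
|a_n|^(1/n) = n/(n + 12)
Take the limit as n -> infinity: L = 1.
Since L = 1, the root test is inconclusive. (In fact a_n = (n/(n+12))^n -> e^(-12) != 0, so the nth-term test shows divergence; but the root test itself gives no conclusion.)

inconclusive


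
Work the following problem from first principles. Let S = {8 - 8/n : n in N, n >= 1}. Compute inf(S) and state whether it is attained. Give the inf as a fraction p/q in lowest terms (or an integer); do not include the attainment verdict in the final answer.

Analysis:
- Values: 0, 4, 16/3, 6, ... strictly increasing.
- Minimum is 0 (n=1); inf = 0 (attained).
- 8 - 8/n -> 8 from below; sup = 8, not attained.
Conclusion: inf(S) = 0, attained in S.

0


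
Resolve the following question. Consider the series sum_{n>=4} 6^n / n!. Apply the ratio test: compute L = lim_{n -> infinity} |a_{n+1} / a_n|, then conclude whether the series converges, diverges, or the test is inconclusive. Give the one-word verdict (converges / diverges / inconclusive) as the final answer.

Let a_n denote the general term. Form the ratio a_{n+1}/a_n and simplify:
a_{n+1}/a_n = 6/(n + 1)
Take the limit as n -> infinity: L = 0.
Since L = 0 < 1, the ratio test implies the series converges.

converges


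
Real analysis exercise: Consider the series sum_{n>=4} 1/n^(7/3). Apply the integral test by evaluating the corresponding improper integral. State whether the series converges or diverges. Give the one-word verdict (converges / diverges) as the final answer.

Let f(x) = x^(-7/3). Then f is positive, continuous, and decreasing on [4, infinity), so the integral test applies.
Compute the improper integral int_{4}^infinity f(x) dx:
  antiderivative F(x) = -3/(4*x^(4/3)).
  As x -> infinity, F(x) -> 0 (since p = 7/3 > 1).
  So int = F(infinity) - F(4) = 0 - (-3*2^(1/3)/32) = 3*2^(1/3)/32.
  Finite, so by the integral test, the series converges.

converges


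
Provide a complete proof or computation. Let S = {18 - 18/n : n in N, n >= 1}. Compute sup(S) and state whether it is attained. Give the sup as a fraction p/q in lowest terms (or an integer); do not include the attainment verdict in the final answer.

Analysis:
- Values: 0, 9, 12, 27/2, ... strictly increasing.
- Minimum is 0 (n=1); inf = 0 (attained).
- 18 - 18/n -> 18 from below; sup = 18, not attained.
Conclusion: sup(S) = 18, not attained in S.

18


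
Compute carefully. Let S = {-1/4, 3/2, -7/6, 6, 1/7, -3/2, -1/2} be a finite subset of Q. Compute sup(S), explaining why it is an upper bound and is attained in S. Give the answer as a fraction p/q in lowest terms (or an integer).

S is finite, so sup(S) = max(S).
Sorted decreasing:
6, 3/2, 1/7, -1/4, -1/2, -7/6, -3/2
The extremum is 6.
For every x in S, x <= 6. And 6 is in S, so it is attained.
Therefore sup(S) = 6.

6


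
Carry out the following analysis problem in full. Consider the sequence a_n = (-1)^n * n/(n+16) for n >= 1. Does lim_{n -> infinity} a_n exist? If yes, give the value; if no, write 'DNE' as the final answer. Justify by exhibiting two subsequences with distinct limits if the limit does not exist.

Examine the behaviour of a_n along subsequences.
a_{2k} = 2k/(2k+16) -> 1. a_{2k+1} = -(2k+1)/(2k+17) -> -1.
Since these two subsequential limits are 1 and -1, distinct, the full sequence cannot converge (a convergent sequence has all subsequences tending to the same limit). So lim a_n does not exist.

DNE


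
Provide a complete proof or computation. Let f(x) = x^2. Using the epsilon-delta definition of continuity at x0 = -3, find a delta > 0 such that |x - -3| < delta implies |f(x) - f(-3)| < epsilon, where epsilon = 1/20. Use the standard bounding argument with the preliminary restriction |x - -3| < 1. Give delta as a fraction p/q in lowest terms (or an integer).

Factor: |x^2 - (-3)^2| = |x - -3| * |x + -3|.
Impose |x - -3| < 1 first. Then |x + -3| = |(x - -3) + 2*(-3)| <= |x - -3| + 2*|-3| < 1 + 6 = 7.
So |x^2 - (-3)^2| < delta * 7.
We need delta * 7 <= 1/20, i.e. delta <= 1/20/7 = 1/140.
Since 1/140 < 1, this is tighter than 1; take delta = 1/140.
So delta = 1/140 works.

1/140


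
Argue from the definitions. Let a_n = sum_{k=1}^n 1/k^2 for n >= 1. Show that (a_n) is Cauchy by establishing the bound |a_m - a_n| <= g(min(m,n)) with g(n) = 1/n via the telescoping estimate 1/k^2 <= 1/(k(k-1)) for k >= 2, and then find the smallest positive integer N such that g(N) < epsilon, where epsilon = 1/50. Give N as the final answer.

For m > n >= 1: |a_m - a_n| = sum_{k=n+1}^m 1/k^2.
Use 1/k^2 <= 1/(k(k-1)) = 1/(k-1) - 1/k for k >= 2:
sum_{k=n+1}^m 1/k^2 <= sum_{k=n+1}^m (1/(k-1) - 1/k) = 1/n - 1/m <= 1/n.
By symmetry the same bound holds with n,m swapped, so |a_m - a_n| <= 1/min(m,n) = g(min(m,n)). Since g(n) -> 0, (a_n) is Cauchy.
Now solve g(N) < 1/50: 1/N < 1/50 <=> N > 1/(1/50) = 50.
The smallest integer strictly greater than 50 is N = 51.
Check: g(51) = 1/51 < 1/50; g(50) = 1/50 >= 1/50. So N = 51.

51


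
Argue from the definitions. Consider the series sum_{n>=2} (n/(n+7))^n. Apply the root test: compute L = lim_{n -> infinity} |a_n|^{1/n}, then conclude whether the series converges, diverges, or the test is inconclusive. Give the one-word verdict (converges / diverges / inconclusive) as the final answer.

Let a_n denote the general term. Form |a_n|^(1/n) and simplify:
|a_n|^(1/n) = n/(n + 7)
Take the limit as n -> infinity: L = 1.
Since L = 1, the root test is inconclusive. (In fact a_n = (n/(n+7))^n -> e^(-7) != 0, so the nth-term test shows divergence; but the root test itself gives no conclusion.)

inconclusive


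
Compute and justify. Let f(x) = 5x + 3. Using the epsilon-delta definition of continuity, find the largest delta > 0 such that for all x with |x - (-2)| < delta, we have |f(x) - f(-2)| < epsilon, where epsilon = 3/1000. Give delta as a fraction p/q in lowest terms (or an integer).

We compute f(-2) = 5*(-2) + 3 = -7.
|f(x) - f(-2)| = |5x + 3 - (-7)| = |5(x - (-2))| = 5|x - (-2)|.
We need 5|x - (-2)| < 3/1000, i.e. |x - (-2)| < 3/1000 / 5 = 3/5000.
So any delta <= 3/5000 works. Conversely, if delta > 3/5000, then x = -2 + 3/5000 satisfies |x - (-2)| = 3/5000 < delta but |f(x) - f(-2)| = 5 * 3/5000 = 3/1000, which is not < 3/1000; so no larger delta works.
Hence the largest such delta is 3/5000.

3/5000


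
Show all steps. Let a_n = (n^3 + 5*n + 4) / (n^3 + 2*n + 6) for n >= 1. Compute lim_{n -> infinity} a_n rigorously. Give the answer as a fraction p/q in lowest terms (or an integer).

Divide numerator and denominator by n^3, the highest power:
numerator / n^3 = 1 + 5/n^2 + 4/n^3
denominator / n^3 = 1 + 2/n^2 + 6/n^3
As n -> infinity, all terms of the form c/n^k (k >= 1) tend to 0.
So numerator / n^3 -> 1 and denominator / n^3 -> 1.
Therefore lim a_n = 1.

1


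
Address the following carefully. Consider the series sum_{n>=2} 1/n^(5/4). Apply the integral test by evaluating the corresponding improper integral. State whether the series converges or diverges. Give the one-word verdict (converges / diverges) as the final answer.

Let f(x) = x^(-5/4). Then f is positive, continuous, and decreasing on [2, infinity), so the integral test applies.
Compute the improper integral int_{2}^infinity f(x) dx:
  antiderivative F(x) = -4/x^(1/4).
  As x -> infinity, F(x) -> 0 (since p = 5/4 > 1).
  So int = F(infinity) - F(2) = 0 - (-2*2^(3/4)) = 2*2^(3/4).
  Finite, so by the integral test, the series converges.

converges


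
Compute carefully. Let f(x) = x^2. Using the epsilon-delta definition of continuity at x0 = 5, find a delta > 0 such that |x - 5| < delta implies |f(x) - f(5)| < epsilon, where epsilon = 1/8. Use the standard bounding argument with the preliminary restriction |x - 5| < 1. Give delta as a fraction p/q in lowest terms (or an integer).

Factor: |x^2 - (5)^2| = |x - 5| * |x + 5|.
Impose |x - 5| < 1 first. Then |x + 5| = |(x - 5) + 2*(5)| <= |x - 5| + 2*|5| < 1 + 10 = 11.
So |x^2 - (5)^2| < delta * 11.
We need delta * 11 <= 1/8, i.e. delta <= 1/8/11 = 1/88.
Since 1/88 < 1, this is tighter than 1; take delta = 1/88.
So delta = 1/88 works.

1/88


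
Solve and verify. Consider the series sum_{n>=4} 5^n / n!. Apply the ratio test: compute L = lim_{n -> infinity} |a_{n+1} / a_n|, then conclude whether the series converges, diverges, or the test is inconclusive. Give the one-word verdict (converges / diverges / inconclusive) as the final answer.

Let a_n denote the general term. Form the ratio a_{n+1}/a_n and simplify:
a_{n+1}/a_n = 5/(n + 1)
Take the limit as n -> infinity: L = 0.
Since L = 0 < 1, the ratio test implies the series converges.

converges


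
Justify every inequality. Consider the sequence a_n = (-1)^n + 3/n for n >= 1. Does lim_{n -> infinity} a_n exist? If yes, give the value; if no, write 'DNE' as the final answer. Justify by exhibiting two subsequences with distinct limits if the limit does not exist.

Examine the behaviour of a_n along subsequences.
a_{2k} = 1 + 3/(2k) -> 1. a_{2k+1} = -1 + 3/(2k+1) -> -1.
Since these two subsequential limits are 1 and -1, distinct, the full sequence cannot converge (a convergent sequence has all subsequences tending to the same limit). So lim a_n does not exist.

DNE


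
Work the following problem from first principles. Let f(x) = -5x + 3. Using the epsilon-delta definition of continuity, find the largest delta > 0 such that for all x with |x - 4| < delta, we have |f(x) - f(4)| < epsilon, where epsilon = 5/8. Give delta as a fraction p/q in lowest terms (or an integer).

We compute f(4) = -5*(4) + 3 = -17.
|f(x) - f(4)| = |-5x + 3 - (-17)| = |-5(x - 4)| = 5|x - 4|.
We need 5|x - 4| < 5/8, i.e. |x - 4| < 5/8 / 5 = 1/8.
So any delta <= 1/8 works. Conversely, if delta > 1/8, then x = 4 + 1/8 satisfies |x - 4| = 1/8 < delta but |f(x) - f(4)| = 5 * 1/8 = 5/8, which is not < 5/8; so no larger delta works.
Hence the largest such delta is 1/8.

1/8


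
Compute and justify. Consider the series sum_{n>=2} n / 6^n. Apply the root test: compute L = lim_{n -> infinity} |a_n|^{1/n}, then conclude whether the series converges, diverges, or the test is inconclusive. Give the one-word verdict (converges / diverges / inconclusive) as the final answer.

Let a_n denote the general term. Form |a_n|^(1/n) and simplify:
|a_n|^(1/n) = n^(1/n)/6
Take the limit as n -> infinity: L = 1/6.
Since L = 1/6 < 1, the root test implies convergence.

converges


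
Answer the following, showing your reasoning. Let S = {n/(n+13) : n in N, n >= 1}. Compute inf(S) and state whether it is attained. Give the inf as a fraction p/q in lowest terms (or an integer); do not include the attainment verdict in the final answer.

Analysis:
- Values: 1/14, 2/15, 3/16, 4/17, ... strictly increasing.
- Minimum is 1/14 (n=1); inf = 1/14 (attained).
- n/(n+13) = 1 - 13/(n+13) -> 1 from below as n -> infinity, and never equals 1.
- So sup = 1 (not attained).
Conclusion: inf(S) = 1/14, attained in S.

1/14


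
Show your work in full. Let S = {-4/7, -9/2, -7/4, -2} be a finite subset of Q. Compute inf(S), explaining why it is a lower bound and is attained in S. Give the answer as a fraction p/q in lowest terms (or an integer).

S is finite, so inf(S) = min(S).
Sorted increasing:
-9/2, -2, -7/4, -4/7
The extremum is -9/2.
For every x in S, x >= -9/2. And -9/2 is in S, so it is attained.
Therefore inf(S) = -9/2.

-9/2


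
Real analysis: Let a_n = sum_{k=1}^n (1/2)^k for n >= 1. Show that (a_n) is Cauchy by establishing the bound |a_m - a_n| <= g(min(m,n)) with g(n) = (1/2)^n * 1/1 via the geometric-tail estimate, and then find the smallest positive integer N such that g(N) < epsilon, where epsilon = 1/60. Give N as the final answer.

For m > n >= 1: |a_m - a_n| = sum_{k=n+1}^m (1/2)^k < sum_{k=n+1}^infinity (1/2)^k = (1/2)^(n+1) / (1 - 1/2) = (1/2)^n * (1/2) * (2/1) = (1/2)^n * 1/1.
So g(n) = (1/2)^n / 1. Since g(n) -> 0, (a_n) is Cauchy.
Now solve g(N) < 1/60: (1/2)^N / 1 < 1/60 <=> 2^N > 1 / (1 * 1/60) = 60.
Check powers of 2: 2^5 = 32 <= 60, 2^6 = 64 > 60.
So the smallest such N is 6. Check: g(6) = 1/(1 * 64) = 1/64 < 1/60.

6


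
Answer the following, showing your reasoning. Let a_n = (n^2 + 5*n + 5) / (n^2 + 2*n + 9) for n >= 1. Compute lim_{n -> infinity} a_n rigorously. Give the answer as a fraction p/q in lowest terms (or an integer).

Divide numerator and denominator by n^2, the highest power:
numerator / n^2 = 1 + 5/n + 5/n^2
denominator / n^2 = 1 + 2/n + 9/n^2
As n -> infinity, all terms of the form c/n^k (k >= 1) tend to 0.
So numerator / n^2 -> 1 and denominator / n^2 -> 1.
Therefore lim a_n = 1.

1


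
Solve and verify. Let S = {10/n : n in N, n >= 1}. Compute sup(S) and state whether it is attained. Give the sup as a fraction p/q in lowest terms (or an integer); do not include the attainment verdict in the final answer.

Analysis:
- Values: 10, 5, 10/3, 5/2, ... strictly decreasing.
- The maximum is 10 (n=1); sup = 10 (attained).
- The set is bounded below by 0; 10/n -> 0 so 0 is the greatest lower bound.
- 0 is not in the set, so inf = 0 is not attained.
Conclusion: sup(S) = 10, attained in S.

10


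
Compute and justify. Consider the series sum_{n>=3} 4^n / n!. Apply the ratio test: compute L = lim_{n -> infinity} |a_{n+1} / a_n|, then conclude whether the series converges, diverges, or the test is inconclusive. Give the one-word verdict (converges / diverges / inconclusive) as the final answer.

Let a_n denote the general term. Form the ratio a_{n+1}/a_n and simplify:
a_{n+1}/a_n = 4/(n + 1)
Take the limit as n -> infinity: L = 0.
Since L = 0 < 1, the ratio test implies the series converges.

converges


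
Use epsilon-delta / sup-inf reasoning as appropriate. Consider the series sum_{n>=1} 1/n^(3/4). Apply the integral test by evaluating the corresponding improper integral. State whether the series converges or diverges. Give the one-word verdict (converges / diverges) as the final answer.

Let f(x) = x^(-3/4). Then f is positive, continuous, and decreasing on [1, infinity), so the integral test applies.
Compute the improper integral int_{1}^infinity f(x) dx:
  antiderivative F(x) = 4*x^(1/4).
  As x -> infinity, F(x) -> infinity (since p = 3/4 < 1).
  So the integral diverges. By the integral test, the series diverges.

diverges


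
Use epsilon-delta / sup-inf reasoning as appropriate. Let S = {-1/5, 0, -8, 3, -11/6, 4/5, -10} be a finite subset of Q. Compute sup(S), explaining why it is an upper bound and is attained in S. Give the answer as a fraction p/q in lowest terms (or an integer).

S is finite, so sup(S) = max(S).
Sorted decreasing:
3, 4/5, 0, -1/5, -11/6, -8, -10
The extremum is 3.
For every x in S, x <= 3. And 3 is in S, so it is attained.
Therefore sup(S) = 3.

3
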